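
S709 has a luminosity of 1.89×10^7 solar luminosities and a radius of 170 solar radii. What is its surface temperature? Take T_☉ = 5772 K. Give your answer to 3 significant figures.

2.92×10^4 K

T/T_☉ = (L/L_☉)^(1/4) / (R/R_☉)^(1/2)
T = 5772 × (1.89×10^7)^(1/4) / √(170) = 5772 × 65.93 / 13.04 = 2.919×10^4 K.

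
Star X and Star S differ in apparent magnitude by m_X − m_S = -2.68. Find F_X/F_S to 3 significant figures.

F_X/F_S = 10^(−(m_X − m_S)/2.5) = 10^(2.68/2.5) = 10^1.072 = 11.80.

11.8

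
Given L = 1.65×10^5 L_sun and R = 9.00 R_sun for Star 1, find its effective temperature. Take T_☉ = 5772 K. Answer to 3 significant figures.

3.88×10^4 K

T/T_☉ = (L/L_☉)^(1/4) / (R/R_☉)^(1/2)
T = 5772 × (1.65×10^5)^(1/4) / √(9.00) = 5772 × 20.15 / 3.000 = 3.878×10^4 K.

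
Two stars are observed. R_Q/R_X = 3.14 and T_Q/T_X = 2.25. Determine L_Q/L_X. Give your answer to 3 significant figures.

From the Stefan–Boltzmann law, L ∝ R²T⁴, so
L_Q/L_X = (R_Q/R_X)² (T_Q/T_X)⁴ = (3.14)² × (2.25)⁴ = 9.860 × 25.63 = 252.7.

253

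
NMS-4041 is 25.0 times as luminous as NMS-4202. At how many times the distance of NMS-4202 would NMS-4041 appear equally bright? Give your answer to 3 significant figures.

5.00

Equal flux requires L_NMS-4041/d_NMS-4041² = L_NMS-4202/d_NMS-4202², so d_NMS-4041/d_NMS-4202 = √(L_NMS-4041/L_NMS-4202)
= √(25.0) = 5.000.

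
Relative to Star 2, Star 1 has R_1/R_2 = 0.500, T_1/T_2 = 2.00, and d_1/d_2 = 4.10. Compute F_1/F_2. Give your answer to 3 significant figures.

L_1/L_2 = (R_1/R_2)²(T_1/T_2)⁴ = (0.500)² × (2.00)⁴ = 4.000.
F_1/F_2 = (L_1/L_2)/(d_1/d_2)² = 4.000 / (4.10)² = 0.2380.

0.238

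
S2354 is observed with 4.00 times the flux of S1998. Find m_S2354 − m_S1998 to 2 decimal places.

m_S2354 − m_S1998 = −2.5 log₁₀(F_S2354/F_S1998) = −2.5 log₁₀(4.00) = −2.5 × (0.602) = -1.505.

-1.51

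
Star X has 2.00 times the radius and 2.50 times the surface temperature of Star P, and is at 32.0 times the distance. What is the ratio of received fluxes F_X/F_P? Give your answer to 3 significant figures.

0.153

L_X/L_P = (R_X/R_P)²(T_X/T_P)⁴ = (2.00)² × (2.50)⁴ = 156.2.
F_X/F_P = (L_X/L_P)/(d_X/d_P)² = 156.2 / (32.0)² = 0.1526.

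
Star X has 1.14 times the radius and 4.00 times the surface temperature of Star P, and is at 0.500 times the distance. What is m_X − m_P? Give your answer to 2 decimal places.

-7.81

L_X/L_P = (1.14)²(4.00)⁴ = 332.7.
F_X/F_P = (L_X/L_P)/(d_X/d_P)² = 332.7/0.2500 = 1331.
m_X − m_P = −2.5 log₁₀(1331) = -7.81.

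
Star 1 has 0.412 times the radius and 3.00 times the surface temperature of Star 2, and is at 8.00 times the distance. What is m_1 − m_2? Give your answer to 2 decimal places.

L_1/L_2 = (0.412)²(3.00)⁴ = 13.75.
F_1/F_2 = (L_1/L_2)/(d_1/d_2)² = 13.75/64.00 = 0.2148.
m_1 − m_2 = −2.5 log₁₀(0.2148) = 1.67.

1.67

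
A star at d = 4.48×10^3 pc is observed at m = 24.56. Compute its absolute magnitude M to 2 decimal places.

M = m − 5 log₁₀(d/10 pc) = 24.56 − 5 log₁₀(4.48×10^3/10)
  = 24.56 − 5 × 2.651 = 24.56 − 13.26 = 11.30.

11.30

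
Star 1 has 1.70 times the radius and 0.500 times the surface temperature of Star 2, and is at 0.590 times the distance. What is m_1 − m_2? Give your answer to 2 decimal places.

L_1/L_2 = (1.70)²(0.500)⁴ = 0.1806.
F_1/F_2 = (L_1/L_2)/(d_1/d_2)² = 0.1806/0.3481 = 0.5189.
m_1 − m_2 = −2.5 log₁₀(0.5189) = 0.71.

0.71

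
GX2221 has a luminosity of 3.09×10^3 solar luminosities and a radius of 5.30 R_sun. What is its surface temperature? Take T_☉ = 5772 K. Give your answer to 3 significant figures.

T/T_☉ = (L/L_☉)^(1/4) / (R/R_☉)^(1/2)
T = 5772 × (3.09×10^3)^(1/4) / √(5.30) = 5772 × 7.456 / 2.302 = 1.869×10^4 K.

1.87×10^4 K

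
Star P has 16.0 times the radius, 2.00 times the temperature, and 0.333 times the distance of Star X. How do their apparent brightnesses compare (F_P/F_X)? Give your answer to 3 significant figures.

3.69×10^4

L_P/L_X = (R_P/R_X)²(T_P/T_X)⁴ = (16.0)² × (2.00)⁴ = 4096.
F_P/F_X = (L_P/L_X)/(d_P/d_X)² = 4096 / (0.333)² = 3.694×10^4.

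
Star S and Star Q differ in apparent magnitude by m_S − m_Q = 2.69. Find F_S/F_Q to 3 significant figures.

0.0839

F_S/F_Q = 10^(−(m_S − m_Q)/2.5) = 10^(-2.69/2.5) = 10^-1.076 = 0.08395.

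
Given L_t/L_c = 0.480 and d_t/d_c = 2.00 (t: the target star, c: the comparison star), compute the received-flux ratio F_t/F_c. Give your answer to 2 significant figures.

0.12

F = L/(4πd²), so F_t/F_c = (L_t/L_c) / (d_t/d_c)²
= 0.480 / (2.00)² = 0.480 / 4.000 = 0.1200.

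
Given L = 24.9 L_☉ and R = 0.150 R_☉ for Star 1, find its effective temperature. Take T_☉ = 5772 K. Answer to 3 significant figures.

3.33×10^4 K

T/T_☉ = (L/L_☉)^(1/4) / (R/R_☉)^(1/2)
T = 5772 × (24.9)^(1/4) / √(0.150) = 5772 × 2.234 / 0.3873 = 3.329×10^4 K.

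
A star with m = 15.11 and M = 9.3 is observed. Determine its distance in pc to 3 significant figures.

145 pc

m − M = 5 log₁₀(d/10 pc)
15.11 − (9.3) = 5.81 = 5 log₁₀(d/10)
d = 10 × 10^(5.81/5) = 10 × 10^1.162 = 145.2 pc.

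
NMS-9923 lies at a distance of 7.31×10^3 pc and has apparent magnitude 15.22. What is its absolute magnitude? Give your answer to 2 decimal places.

M = m − 5 log₁₀(d/10 pc) = 15.22 − 5 log₁₀(7.31×10^3/10)
  = 15.22 − 5 × 2.864 = 15.22 − 14.32 = 0.90.

0.90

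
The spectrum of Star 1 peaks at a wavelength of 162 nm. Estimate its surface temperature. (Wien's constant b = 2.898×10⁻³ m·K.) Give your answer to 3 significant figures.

1.79×10^4 K

T = b/λ_max = 2.898×10⁻³ / (162×10⁻⁹) = 1.789×10^4 K.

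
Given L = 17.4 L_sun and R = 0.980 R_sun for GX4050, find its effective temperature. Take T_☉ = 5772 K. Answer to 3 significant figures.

1.19×10^4 K

T/T_☉ = (L/L_☉)^(1/4) / (R/R_☉)^(1/2)
T = 5772 × (17.4)^(1/4) / √(0.980) = 5772 × 2.042 / 0.9899 = 1.191×10^4 K.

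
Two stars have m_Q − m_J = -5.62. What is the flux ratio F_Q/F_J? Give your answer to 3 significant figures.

F_Q/F_J = 10^(−(m_Q − m_J)/2.5) = 10^(5.62/2.5) = 10^2.248 = 177.0.

177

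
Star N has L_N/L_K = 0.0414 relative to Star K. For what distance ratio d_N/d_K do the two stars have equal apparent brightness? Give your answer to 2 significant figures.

Equal flux requires L_N/d_N² = L_K/d_K², so d_N/d_K = √(L_N/L_K)
= √(0.0414) = 0.2035.

0.20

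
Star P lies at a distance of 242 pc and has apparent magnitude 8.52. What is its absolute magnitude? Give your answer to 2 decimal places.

1.60

M = m − 5 log₁₀(d/10 pc) = 8.52 − 5 log₁₀(242/10)
  = 8.52 − 5 × 1.384 = 8.52 − 6.92 = 1.60.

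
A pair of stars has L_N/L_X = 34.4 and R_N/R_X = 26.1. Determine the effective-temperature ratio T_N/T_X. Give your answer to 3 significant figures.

L ∝ R²T⁴ gives T ∝ (L/R²)^(1/4), so
T_N/T_X = (34.4 / 26.1²)^(1/4) = (0.05050)^(1/4) = 0.4740.

0.474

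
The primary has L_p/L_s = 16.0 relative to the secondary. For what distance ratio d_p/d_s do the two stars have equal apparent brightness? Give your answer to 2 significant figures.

4.0

Equal flux requires L_p/d_p² = L_s/d_s², so d_p/d_s = √(L_p/L_s)
= √(16.0) = 4.000.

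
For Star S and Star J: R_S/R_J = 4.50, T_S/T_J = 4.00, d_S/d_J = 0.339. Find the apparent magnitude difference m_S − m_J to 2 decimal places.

L_S/L_J = (4.50)²(4.00)⁴ = 5184.
F_S/F_J = (L_S/L_J)/(d_S/d_J)² = 5184/0.1149 = 4.511×10^4.
m_S − m_J = −2.5 log₁₀(4.511×10^4) = -11.64.

-11.64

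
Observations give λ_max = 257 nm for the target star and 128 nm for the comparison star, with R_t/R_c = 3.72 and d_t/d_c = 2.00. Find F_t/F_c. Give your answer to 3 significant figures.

0.213

Wien's law: T_t/T_c = λ_c/λ_t = 128/257 = 0.4981.
L_t/L_c = (R_t/R_c)²(T_t/T_c)⁴ = (3.72)²(0.4981)⁴ = 0.8515.
F_t/F_c = (L_t/L_c)/(d_t/d_c)² = 0.8515/(2.00)² = 0.2129.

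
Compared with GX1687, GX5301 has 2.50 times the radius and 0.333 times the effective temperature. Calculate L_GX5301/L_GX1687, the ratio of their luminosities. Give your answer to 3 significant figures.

From the Stefan–Boltzmann law, L ∝ R²T⁴, so
L_GX5301/L_GX1687 = (R_GX5301/R_GX1687)² (T_GX5301/T_GX1687)⁴ = (2.50)² × (0.333)⁴ = 6.250 × 0.01230 = 0.07685.

0.0769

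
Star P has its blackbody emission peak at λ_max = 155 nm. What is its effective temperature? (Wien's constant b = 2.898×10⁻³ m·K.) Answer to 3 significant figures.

1.87×10^4 K

T = b/λ_max = 2.898×10⁻³ / (155×10⁻⁹) = 1.870×10^4 K.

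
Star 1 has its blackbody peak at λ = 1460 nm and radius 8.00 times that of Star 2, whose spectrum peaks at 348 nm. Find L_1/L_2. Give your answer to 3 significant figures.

Wien's law gives T ∝ 1/λ_max, so T_1/T_2 = λ_2/λ_1 = 348/1460 = 0.2384.
Then L ∝ R²T⁴ gives L_1/L_2 = (8.00)² × (0.2384)⁴ = 64.00 × 0.003228 = 0.2066.

0.207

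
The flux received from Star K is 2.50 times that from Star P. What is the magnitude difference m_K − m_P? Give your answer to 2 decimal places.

-0.99

m_K − m_P = −2.5 log₁₀(F_K/F_P) = −2.5 log₁₀(2.50) = −2.5 × (0.398) = -0.995.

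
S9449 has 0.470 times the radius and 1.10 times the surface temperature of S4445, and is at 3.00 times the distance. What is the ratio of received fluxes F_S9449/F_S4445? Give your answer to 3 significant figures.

L_S9449/L_S4445 = (R_S9449/R_S4445)²(T_S9449/T_S4445)⁴ = (0.470)² × (1.10)⁴ = 0.3234.
F_S9449/F_S4445 = (L_S9449/L_S4445)/(d_S9449/d_S4445)² = 0.3234 / (3.00)² = 0.03594.

0.0359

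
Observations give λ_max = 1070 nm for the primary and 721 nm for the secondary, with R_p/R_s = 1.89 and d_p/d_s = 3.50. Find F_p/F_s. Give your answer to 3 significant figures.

0.0601

Wien's law: T_p/T_s = λ_s/λ_p = 721/1070 = 0.6738.
L_p/L_s = (R_p/R_s)²(T_p/T_s)⁴ = (1.89)²(0.6738)⁴ = 0.7364.
F_p/F_s = (L_p/L_s)/(d_p/d_s)² = 0.7364/(3.50)² = 0.06012.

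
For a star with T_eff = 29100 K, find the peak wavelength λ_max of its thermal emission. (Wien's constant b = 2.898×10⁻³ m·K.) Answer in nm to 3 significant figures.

99.6 nm

λ_max = b/T = 2.898×10⁻³ / 29100 = 9.96×10^-8 m = 99.59 nm.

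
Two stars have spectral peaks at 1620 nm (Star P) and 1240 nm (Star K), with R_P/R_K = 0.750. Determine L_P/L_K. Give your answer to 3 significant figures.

0.193

Wien's law gives T ∝ 1/λ_max, so T_P/T_K = λ_K/λ_P = 1240/1620 = 0.7654.
Then L ∝ R²T⁴ gives L_P/L_K = (0.750)² × (0.7654)⁴ = 0.5625 × 0.3433 = 0.1931.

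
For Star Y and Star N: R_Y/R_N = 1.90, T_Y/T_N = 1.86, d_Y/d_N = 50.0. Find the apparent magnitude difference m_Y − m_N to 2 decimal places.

4.41

L_Y/L_N = (1.90)²(1.86)⁴ = 43.21.
F_Y/F_N = (L_Y/L_N)/(d_Y/d_N)² = 43.21/2500 = 0.01728.
m_Y − m_N = −2.5 log₁₀(0.01728) = 4.41.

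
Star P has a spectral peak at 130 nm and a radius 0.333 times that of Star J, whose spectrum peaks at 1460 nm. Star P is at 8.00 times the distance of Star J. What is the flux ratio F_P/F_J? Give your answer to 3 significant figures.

Wien's law: T_P/T_J = λ_J/λ_P = 1460/130 = 11.23.
L_P/L_J = (R_P/R_J)²(T_P/T_J)⁴ = (0.333)²(11.23)⁴ = 1764.
F_P/F_J = (L_P/L_J)/(d_P/d_J)² = 1764/(8.00)² = 27.56.

27.6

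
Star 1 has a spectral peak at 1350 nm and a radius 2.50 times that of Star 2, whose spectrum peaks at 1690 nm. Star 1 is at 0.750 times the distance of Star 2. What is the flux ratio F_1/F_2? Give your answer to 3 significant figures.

27.3

Wien's law: T_1/T_2 = λ_2/λ_1 = 1690/1350 = 1.252.
L_1/L_2 = (R_1/R_2)²(T_1/T_2)⁴ = (2.50)²(1.252)⁴ = 15.35.
F_1/F_2 = (L_1/L_2)/(d_1/d_2)² = 15.35/(0.750)² = 27.29.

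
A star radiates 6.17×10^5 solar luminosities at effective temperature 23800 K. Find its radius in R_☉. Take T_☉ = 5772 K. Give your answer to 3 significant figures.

R/R_☉ = √(L/L_☉) / (T/T_☉)² = √(6.17×10^5) / (4.123)²
       = 785.5 / 17.00 = 46.20.

46.2 R_☉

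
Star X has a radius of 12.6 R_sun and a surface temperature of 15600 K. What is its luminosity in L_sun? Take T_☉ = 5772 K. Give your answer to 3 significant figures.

8.47×10^3 L_sun

L/L_☉ = (R/R_☉)² (T/T_☉)⁴ = (12.6)² × (15600/5772)⁴
       = 158.8 × (2.703)⁴ = 158.8 × 53.36 = 8471.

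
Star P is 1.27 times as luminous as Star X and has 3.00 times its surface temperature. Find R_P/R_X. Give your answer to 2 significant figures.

L ∝ R²T⁴ gives R ∝ √L / T², so
R_P/R_X = √(1.27) / (3.00)² = 1.127 / 9.000 = 0.1252.

0.13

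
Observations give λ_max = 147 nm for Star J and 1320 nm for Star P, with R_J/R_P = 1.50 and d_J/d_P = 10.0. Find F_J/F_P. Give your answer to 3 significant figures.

146

Wien's law: T_J/T_P = λ_P/λ_J = 1320/147 = 8.980.
L_J/L_P = (R_J/R_P)²(T_J/T_P)⁴ = (1.50)²(8.980)⁴ = 1.463×10^4.
F_J/F_P = (L_J/L_P)/(d_J/d_P)² = 1.463×10^4/(10.0)² = 146.3.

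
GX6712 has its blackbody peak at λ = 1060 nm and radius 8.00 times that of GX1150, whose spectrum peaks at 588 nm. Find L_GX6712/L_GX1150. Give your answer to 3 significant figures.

Wien's law gives T ∝ 1/λ_max, so T_GX6712/T_GX1150 = λ_GX1150/λ_GX6712 = 588/1060 = 0.5547.
Then L ∝ R²T⁴ gives L_GX6712/L_GX1150 = (8.00)² × (0.5547)⁴ = 64.00 × 0.09469 = 6.060.

6.06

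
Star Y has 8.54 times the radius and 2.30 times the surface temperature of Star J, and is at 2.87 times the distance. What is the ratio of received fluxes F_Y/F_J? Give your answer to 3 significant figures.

L_Y/L_J = (R_Y/R_J)²(T_Y/T_J)⁴ = (8.54)² × (2.30)⁴ = 2041.
F_Y/F_J = (L_Y/L_J)/(d_Y/d_J)² = 2041 / (2.87)² = 247.8.

248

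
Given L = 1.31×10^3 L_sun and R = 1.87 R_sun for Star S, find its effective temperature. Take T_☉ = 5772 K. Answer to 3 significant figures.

2.54×10^4 K

T/T_☉ = (L/L_☉)^(1/4) / (R/R_☉)^(1/2)
T = 5772 × (1.31×10^3)^(1/4) / √(1.87) = 5772 × 6.016 / 1.367 = 2.539×10^4 K.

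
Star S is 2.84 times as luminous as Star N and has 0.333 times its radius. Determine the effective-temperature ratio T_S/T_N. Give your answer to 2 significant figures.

2.2

L ∝ R²T⁴ gives T ∝ (L/R²)^(1/4), so
T_S/T_N = (2.84 / 0.333²)^(1/4) = (25.61)^(1/4) = 2.250.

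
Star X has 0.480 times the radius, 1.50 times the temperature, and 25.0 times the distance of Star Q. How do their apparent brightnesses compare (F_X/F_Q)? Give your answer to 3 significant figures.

L_X/L_Q = (R_X/R_Q)²(T_X/T_Q)⁴ = (0.480)² × (1.50)⁴ = 1.166.
F_X/F_Q = (L_X/L_Q)/(d_X/d_Q)² = 1.166 / (25.0)² = 0.001866.

0.00187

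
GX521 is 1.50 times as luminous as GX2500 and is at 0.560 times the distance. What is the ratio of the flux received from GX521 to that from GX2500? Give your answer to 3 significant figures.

4.78

F = L/(4πd²), so F_GX521/F_GX2500 = (L_GX521/L_GX2500) / (d_GX521/d_GX2500)²
= 1.50 / (0.560)² = 1.50 / 0.3136 = 4.783.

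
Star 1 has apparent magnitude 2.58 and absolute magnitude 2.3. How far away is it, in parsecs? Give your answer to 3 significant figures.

11.4 pc

m − M = 5 log₁₀(d/10 pc)
2.58 − (2.3) = 0.28 = 5 log₁₀(d/10)
d = 10 × 10^(0.28/5) = 10 × 10^0.056 = 11.38 pc.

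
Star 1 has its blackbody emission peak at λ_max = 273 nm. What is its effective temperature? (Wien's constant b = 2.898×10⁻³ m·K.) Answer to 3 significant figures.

1.06×10^4 K

T = b/λ_max = 2.898×10⁻³ / (273×10⁻⁹) = 1.062×10^4 K.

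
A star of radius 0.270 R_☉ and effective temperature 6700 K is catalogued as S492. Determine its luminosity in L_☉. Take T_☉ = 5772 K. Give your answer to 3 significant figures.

0.132 L_☉

L/L_☉ = (R/R_☉)² (T/T_☉)⁴ = (0.270)² × (6700/5772)⁴
       = 0.07290 × (1.161)⁴ = 0.07290 × 1.815 = 0.1323.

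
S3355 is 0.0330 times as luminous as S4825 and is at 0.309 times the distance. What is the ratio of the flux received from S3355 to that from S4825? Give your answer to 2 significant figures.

0.35

F = L/(4πd²), so F_S3355/F_S4825 = (L_S3355/L_S4825) / (d_S3355/d_S4825)²
= 0.0330 / (0.309)² = 0.0330 / 0.09548 = 0.3456.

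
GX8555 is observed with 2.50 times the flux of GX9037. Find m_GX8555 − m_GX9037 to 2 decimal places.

-0.99

m_GX8555 − m_GX9037 = −2.5 log₁₀(F_GX8555/F_GX9037) = −2.5 log₁₀(2.50) = −2.5 × (0.398) = -0.995.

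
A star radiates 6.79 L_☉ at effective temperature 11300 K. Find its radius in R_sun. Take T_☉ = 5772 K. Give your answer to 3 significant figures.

0.680 R_sun

R/R_☉ = √(L/L_☉) / (T/T_☉)² = √(6.79) / (1.958)²
       = 2.606 / 3.833 = 0.6799.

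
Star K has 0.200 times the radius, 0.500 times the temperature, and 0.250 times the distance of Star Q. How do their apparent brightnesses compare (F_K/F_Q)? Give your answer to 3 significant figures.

0.0400

L_K/L_Q = (R_K/R_Q)²(T_K/T_Q)⁴ = (0.200)² × (0.500)⁴ = 0.002500.
F_K/F_Q = (L_K/L_Q)/(d_K/d_Q)² = 0.002500 / (0.250)² = 0.04000.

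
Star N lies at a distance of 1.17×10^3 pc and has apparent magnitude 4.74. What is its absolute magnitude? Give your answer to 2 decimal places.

M = m − 5 log₁₀(d/10 pc) = 4.74 − 5 log₁₀(1.17×10^3/10)
  = 4.74 − 5 × 2.068 = 4.74 − 10.34 = -5.60.

-5.60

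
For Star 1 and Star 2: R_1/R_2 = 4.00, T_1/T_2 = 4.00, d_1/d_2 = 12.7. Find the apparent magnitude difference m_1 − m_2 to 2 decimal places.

-3.51

L_1/L_2 = (4.00)²(4.00)⁴ = 4096.
F_1/F_2 = (L_1/L_2)/(d_1/d_2)² = 4096/161.3 = 25.40.
m_1 − m_2 = −2.5 log₁₀(25.40) = -3.51.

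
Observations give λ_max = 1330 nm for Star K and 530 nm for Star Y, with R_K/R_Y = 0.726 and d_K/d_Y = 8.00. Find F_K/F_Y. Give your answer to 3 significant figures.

2.08×10^-4

Wien's law: T_K/T_Y = λ_Y/λ_K = 530/1330 = 0.3985.
L_K/L_Y = (R_K/R_Y)²(T_K/T_Y)⁴ = (0.726)²(0.3985)⁴ = 0.01329.
F_K/F_Y = (L_K/L_Y)/(d_K/d_Y)² = 0.01329/(8.00)² = 2.077×10^-4.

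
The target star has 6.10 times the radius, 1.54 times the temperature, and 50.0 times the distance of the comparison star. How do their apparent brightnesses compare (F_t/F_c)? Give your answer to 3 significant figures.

0.0837

L_t/L_c = (R_t/R_c)²(T_t/T_c)⁴ = (6.10)² × (1.54)⁴ = 209.3.
F_t/F_c = (L_t/L_c)/(d_t/d_c)² = 209.3 / (50.0)² = 0.08371.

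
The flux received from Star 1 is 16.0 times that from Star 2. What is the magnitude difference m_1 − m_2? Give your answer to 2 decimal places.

m_1 − m_2 = −2.5 log₁₀(F_1/F_2) = −2.5 log₁₀(16.0) = −2.5 × (1.204) = -3.010.

-3.01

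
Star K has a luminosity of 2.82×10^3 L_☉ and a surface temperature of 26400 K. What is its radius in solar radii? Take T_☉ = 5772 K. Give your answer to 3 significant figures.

2.54 solar radii

R/R_☉ = √(L/L_☉) / (T/T_☉)² = √(2.82×10^3) / (4.574)²
       = 53.10 / 20.92 = 2.538.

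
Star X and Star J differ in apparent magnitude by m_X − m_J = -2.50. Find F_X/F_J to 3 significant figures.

F_X/F_J = 10^(−(m_X − m_J)/2.5) = 10^(2.50/2.5) = 10^1.000 = 10.00.

10.0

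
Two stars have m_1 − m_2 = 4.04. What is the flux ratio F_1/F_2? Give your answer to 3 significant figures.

0.0242

F_1/F_2 = 10^(−(m_1 − m_2)/2.5) = 10^(-4.04/2.5) = 10^-1.616 = 0.02421.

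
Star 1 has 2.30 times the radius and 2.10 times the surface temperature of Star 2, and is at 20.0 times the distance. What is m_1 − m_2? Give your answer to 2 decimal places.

L_1/L_2 = (2.30)²(2.10)⁴ = 102.9.
F_1/F_2 = (L_1/L_2)/(d_1/d_2)² = 102.9/400.0 = 0.2572.
m_1 − m_2 = −2.5 log₁₀(0.2572) = 1.47.

1.47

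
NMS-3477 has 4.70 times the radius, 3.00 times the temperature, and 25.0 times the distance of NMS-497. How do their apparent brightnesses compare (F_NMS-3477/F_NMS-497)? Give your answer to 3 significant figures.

2.86

L_NMS-3477/L_NMS-497 = (R_NMS-3477/R_NMS-497)²(T_NMS-3477/T_NMS-497)⁴ = (4.70)² × (3.00)⁴ = 1789.
F_NMS-3477/F_NMS-497 = (L_NMS-3477/L_NMS-497)/(d_NMS-3477/d_NMS-497)² = 1789 / (25.0)² = 2.863.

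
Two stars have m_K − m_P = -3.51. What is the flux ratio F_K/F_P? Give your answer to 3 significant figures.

F_K/F_P = 10^(−(m_K − m_P)/2.5) = 10^(3.51/2.5) = 10^1.404 = 25.35.

25.4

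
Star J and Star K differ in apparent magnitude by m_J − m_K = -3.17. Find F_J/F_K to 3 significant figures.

F_J/F_K = 10^(−(m_J − m_K)/2.5) = 10^(3.17/2.5) = 10^1.268 = 18.54.

18.5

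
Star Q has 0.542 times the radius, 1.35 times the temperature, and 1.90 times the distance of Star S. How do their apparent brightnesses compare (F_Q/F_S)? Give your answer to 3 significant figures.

L_Q/L_S = (R_Q/R_S)²(T_Q/T_S)⁴ = (0.542)² × (1.35)⁴ = 0.9757.
F_Q/F_S = (L_Q/L_S)/(d_Q/d_S)² = 0.9757 / (1.90)² = 0.2703.

0.270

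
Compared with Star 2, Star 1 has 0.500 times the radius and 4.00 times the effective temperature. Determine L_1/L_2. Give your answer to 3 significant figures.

From the Stefan–Boltzmann law, L ∝ R²T⁴, so
L_1/L_2 = (R_1/R_2)² (T_1/T_2)⁴ = (0.500)² × (4.00)⁴ = 0.2500 × 256.0 = 64.00.

64.0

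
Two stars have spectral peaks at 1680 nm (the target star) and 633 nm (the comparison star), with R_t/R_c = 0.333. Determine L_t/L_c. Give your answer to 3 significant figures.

Wien's law gives T ∝ 1/λ_max, so T_t/T_c = λ_c/λ_t = 633/1680 = 0.3768.
Then L ∝ R²T⁴ gives L_t/L_c = (0.333)² × (0.3768)⁴ = 0.1109 × 0.02015 = 0.002235.

0.00223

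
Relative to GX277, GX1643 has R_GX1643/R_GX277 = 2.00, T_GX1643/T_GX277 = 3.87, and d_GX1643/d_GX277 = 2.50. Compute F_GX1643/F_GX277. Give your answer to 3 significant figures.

144

L_GX1643/L_GX277 = (R_GX1643/R_GX277)²(T_GX1643/T_GX277)⁴ = (2.00)² × (3.87)⁴ = 897.2.
F_GX1643/F_GX277 = (L_GX1643/L_GX277)/(d_GX1643/d_GX277)² = 897.2 / (2.50)² = 143.6.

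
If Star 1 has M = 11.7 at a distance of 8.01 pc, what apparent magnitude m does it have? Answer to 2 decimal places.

m = M + 5 log₁₀(d/10 pc) = 11.7 + 5 log₁₀(8.01/10)
  = 11.7 + 5 × -0.096 = 11.7 + -0.48 = 11.22.

11.22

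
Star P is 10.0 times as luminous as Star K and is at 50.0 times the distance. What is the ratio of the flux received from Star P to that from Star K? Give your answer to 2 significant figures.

0.0040

F = L/(4πd²), so F_P/F_K = (L_P/L_K) / (d_P/d_K)²
= 10.0 / (50.0)² = 10.0 / 2500 = 0.004000.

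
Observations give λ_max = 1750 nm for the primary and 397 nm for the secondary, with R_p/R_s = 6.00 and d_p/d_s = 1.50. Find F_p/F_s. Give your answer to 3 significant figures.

Wien's law: T_p/T_s = λ_s/λ_p = 397/1750 = 0.2269.
L_p/L_s = (R_p/R_s)²(T_p/T_s)⁴ = (6.00)²(0.2269)⁴ = 0.09535.
F_p/F_s = (L_p/L_s)/(d_p/d_s)² = 0.09535/(1.50)² = 0.04238.

0.0424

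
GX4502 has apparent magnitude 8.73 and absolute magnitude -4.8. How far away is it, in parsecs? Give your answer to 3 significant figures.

m − M = 5 log₁₀(d/10 pc)
8.73 − (-4.8) = 13.53 = 5 log₁₀(d/10)
d = 10 × 10^(13.53/5) = 10 × 10^2.706 = 5082 pc.

5.08×10^3 pc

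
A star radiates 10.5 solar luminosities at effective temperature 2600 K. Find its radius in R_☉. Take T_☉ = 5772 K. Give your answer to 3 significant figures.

16.0 R_☉

R/R_☉ = √(L/L_☉) / (T/T_☉)² = √(10.5) / (0.4505)²
       = 3.240 / 0.2029 = 15.97.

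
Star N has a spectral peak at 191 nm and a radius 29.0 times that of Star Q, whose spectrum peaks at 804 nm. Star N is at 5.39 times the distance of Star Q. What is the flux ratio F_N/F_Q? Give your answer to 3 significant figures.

Wien's law: T_N/T_Q = λ_Q/λ_N = 804/191 = 4.209.
L_N/L_Q = (R_N/R_Q)²(T_N/T_Q)⁴ = (29.0)²(4.209)⁴ = 2.641×10^5.
F_N/F_Q = (L_N/L_Q)/(d_N/d_Q)² = 2.641×10^5/(5.39)² = 9089.

9.09×10^3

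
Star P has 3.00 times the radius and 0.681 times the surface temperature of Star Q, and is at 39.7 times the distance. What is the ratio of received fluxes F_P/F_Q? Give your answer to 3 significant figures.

L_P/L_Q = (R_P/R_Q)²(T_P/T_Q)⁴ = (3.00)² × (0.681)⁴ = 1.936.
F_P/F_Q = (L_P/L_Q)/(d_P/d_Q)² = 1.936 / (39.7)² = 0.001228.

0.00123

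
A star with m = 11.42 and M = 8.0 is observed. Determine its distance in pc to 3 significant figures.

48.3 pc

m − M = 5 log₁₀(d/10 pc)
11.42 − (8.0) = 3.42 = 5 log₁₀(d/10)
d = 10 × 10^(3.42/5) = 10 × 10^0.684 = 48.31 pc.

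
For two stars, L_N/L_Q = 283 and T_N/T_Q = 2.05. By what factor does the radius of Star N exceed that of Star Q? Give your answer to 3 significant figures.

L ∝ R²T⁴ gives R ∝ √L / T², so
R_N/R_Q = √(283) / (2.05)² = 16.82 / 4.202 = 4.003.

4.00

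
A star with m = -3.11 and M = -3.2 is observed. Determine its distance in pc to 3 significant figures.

10.4 pc

m − M = 5 log₁₀(d/10 pc)
-3.11 − (-3.2) = 0.09 = 5 log₁₀(d/10)
d = 10 × 10^(0.09/5) = 10 × 10^0.018 = 10.42 pc.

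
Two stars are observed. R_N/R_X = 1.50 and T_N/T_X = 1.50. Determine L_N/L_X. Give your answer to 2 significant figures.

From the Stefan–Boltzmann law, L ∝ R²T⁴, so
L_N/L_X = (R_N/R_X)² (T_N/T_X)⁴ = (1.50)² × (1.50)⁴ = 2.250 × 5.062 = 11.39.

11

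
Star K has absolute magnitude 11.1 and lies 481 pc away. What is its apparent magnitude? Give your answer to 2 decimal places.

m = M + 5 log₁₀(d/10 pc) = 11.1 + 5 log₁₀(481/10)
  = 11.1 + 5 × 1.682 = 11.1 + 8.41 = 19.51.

19.51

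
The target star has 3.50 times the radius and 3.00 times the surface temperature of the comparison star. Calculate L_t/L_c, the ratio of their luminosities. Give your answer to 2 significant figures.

From the Stefan–Boltzmann law, L ∝ R²T⁴, so
L_t/L_c = (R_t/R_c)² (T_t/T_c)⁴ = (3.50)² × (3.00)⁴ = 12.25 × 81.00 = 992.2.

9.9×10^2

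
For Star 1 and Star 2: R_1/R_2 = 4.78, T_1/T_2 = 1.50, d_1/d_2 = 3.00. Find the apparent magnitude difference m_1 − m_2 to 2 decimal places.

-2.77

L_1/L_2 = (4.78)²(1.50)⁴ = 115.7.
F_1/F_2 = (L_1/L_2)/(d_1/d_2)² = 115.7/9.000 = 12.85.
m_1 − m_2 = −2.5 log₁₀(12.85) = -2.77.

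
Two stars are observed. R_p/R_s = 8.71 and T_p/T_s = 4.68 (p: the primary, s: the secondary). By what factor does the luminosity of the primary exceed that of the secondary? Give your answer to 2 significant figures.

3.6×10^4

From the Stefan–Boltzmann law, L ∝ R²T⁴, so
L_p/L_s = (R_p/R_s)² (T_p/T_s)⁴ = (8.71)² × (4.68)⁴ = 75.86 × 479.7 = 3.639×10^4.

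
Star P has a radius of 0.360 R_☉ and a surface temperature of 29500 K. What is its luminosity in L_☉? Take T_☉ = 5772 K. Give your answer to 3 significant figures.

L/L_☉ = (R/R_☉)² (T/T_☉)⁴ = (0.360)² × (29500/5772)⁴
       = 0.1296 × (5.111)⁴ = 0.1296 × 682.3 = 88.43.

88.4 L_☉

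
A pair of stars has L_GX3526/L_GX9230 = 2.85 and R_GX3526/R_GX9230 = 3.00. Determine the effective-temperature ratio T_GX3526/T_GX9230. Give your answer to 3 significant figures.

0.750

L ∝ R²T⁴ gives T ∝ (L/R²)^(1/4), so
T_GX3526/T_GX9230 = (2.85 / 3.00²)^(1/4) = (0.3167)^(1/4) = 0.7502.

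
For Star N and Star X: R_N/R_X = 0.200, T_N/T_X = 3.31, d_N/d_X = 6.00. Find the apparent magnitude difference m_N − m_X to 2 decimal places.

2.19

L_N/L_X = (0.200)²(3.31)⁴ = 4.801.
F_N/F_X = (L_N/L_X)/(d_N/d_X)² = 4.801/36.00 = 0.1334.
m_N − m_X = −2.5 log₁₀(0.1334) = 2.19.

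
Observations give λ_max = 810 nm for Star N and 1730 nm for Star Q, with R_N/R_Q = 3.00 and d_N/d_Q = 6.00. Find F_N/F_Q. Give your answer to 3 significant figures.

5.20

Wien's law: T_N/T_Q = λ_Q/λ_N = 1730/810 = 2.136.
L_N/L_Q = (R_N/R_Q)²(T_N/T_Q)⁴ = (3.00)²(2.136)⁴ = 187.3.
F_N/F_Q = (L_N/L_Q)/(d_N/d_Q)² = 187.3/(6.00)² = 5.202.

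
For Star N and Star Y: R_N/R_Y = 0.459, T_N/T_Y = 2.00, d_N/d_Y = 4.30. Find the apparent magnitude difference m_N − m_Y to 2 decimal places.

L_N/L_Y = (0.459)²(2.00)⁴ = 3.371.
F_N/F_Y = (L_N/L_Y)/(d_N/d_Y)² = 3.371/18.49 = 0.1823.
m_N − m_Y = −2.5 log₁₀(0.1823) = 1.85.

1.85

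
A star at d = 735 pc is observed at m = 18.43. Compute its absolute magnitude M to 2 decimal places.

9.10

M = m − 5 log₁₀(d/10 pc) = 18.43 − 5 log₁₀(735/10)
  = 18.43 − 5 × 1.866 = 18.43 − 9.33 = 9.10.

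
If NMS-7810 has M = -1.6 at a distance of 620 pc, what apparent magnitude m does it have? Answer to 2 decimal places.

7.36

m = M + 5 log₁₀(d/10 pc) = -1.6 + 5 log₁₀(620/10)
  = -1.6 + 5 × 1.792 = -1.6 + 8.96 = 7.36.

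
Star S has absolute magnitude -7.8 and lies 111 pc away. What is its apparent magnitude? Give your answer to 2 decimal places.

-2.57

m = M + 5 log₁₀(d/10 pc) = -7.8 + 5 log₁₀(111/10)
  = -7.8 + 5 × 1.045 = -7.8 + 5.23 = -2.57.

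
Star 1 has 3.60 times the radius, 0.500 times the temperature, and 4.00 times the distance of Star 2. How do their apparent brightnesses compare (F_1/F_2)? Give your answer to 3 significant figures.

0.0506

L_1/L_2 = (R_1/R_2)²(T_1/T_2)⁴ = (3.60)² × (0.500)⁴ = 0.8100.
F_1/F_2 = (L_1/L_2)/(d_1/d_2)² = 0.8100 / (4.00)² = 0.05063.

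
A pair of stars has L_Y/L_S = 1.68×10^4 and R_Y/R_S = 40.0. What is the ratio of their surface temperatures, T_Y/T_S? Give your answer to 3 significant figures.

1.80

L ∝ R²T⁴ gives T ∝ (L/R²)^(1/4), so
T_Y/T_S = (1.68×10^4 / 40.0²)^(1/4) = (10.50)^(1/4) = 1.800.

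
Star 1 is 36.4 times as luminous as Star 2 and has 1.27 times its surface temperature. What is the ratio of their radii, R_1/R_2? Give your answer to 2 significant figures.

3.7

L ∝ R²T⁴ gives R ∝ √L / T², so
R_1/R_2 = √(36.4) / (1.27)² = 6.033 / 1.613 = 3.741.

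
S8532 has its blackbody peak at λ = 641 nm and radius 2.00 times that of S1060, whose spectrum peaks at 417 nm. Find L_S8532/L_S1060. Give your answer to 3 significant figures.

0.716

Wien's law gives T ∝ 1/λ_max, so T_S8532/T_S1060 = λ_S1060/λ_S8532 = 417/641 = 0.6505.
Then L ∝ R²T⁴ gives L_S8532/L_S1060 = (2.00)² × (0.6505)⁴ = 4.000 × 0.1791 = 0.7164.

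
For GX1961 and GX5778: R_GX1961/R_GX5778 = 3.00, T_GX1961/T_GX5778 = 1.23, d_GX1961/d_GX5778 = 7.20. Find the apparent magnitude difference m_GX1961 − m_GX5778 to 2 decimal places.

L_GX1961/L_GX5778 = (3.00)²(1.23)⁴ = 20.60.
F_GX1961/F_GX5778 = (L_GX1961/L_GX5778)/(d_GX1961/d_GX5778)² = 20.60/51.84 = 0.3974.
m_GX1961 − m_GX5778 = −2.5 log₁₀(0.3974) = 1.00.

1.00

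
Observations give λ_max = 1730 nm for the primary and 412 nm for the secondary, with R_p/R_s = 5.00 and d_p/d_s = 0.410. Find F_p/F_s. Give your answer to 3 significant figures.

Wien's law: T_p/T_s = λ_s/λ_p = 412/1730 = 0.2382.
L_p/L_s = (R_p/R_s)²(T_p/T_s)⁴ = (5.00)²(0.2382)⁴ = 0.08042.
F_p/F_s = (L_p/L_s)/(d_p/d_s)² = 0.08042/(0.410)² = 0.4784.

0.478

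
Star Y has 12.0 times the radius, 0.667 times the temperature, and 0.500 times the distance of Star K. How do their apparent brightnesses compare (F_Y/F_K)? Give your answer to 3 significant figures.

114

L_Y/L_K = (R_Y/R_K)²(T_Y/T_K)⁴ = (12.0)² × (0.667)⁴ = 28.50.
F_Y/F_K = (L_Y/L_K)/(d_Y/d_K)² = 28.50 / (0.500)² = 114.0.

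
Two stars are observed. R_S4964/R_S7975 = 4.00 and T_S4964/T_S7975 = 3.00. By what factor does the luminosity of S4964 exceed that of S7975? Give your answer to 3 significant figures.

From the Stefan–Boltzmann law, L ∝ R²T⁴, so
L_S4964/L_S7975 = (R_S4964/R_S7975)² (T_S4964/T_S7975)⁴ = (4.00)² × (3.00)⁴ = 16.00 × 81.00 = 1296.

1.30×10^3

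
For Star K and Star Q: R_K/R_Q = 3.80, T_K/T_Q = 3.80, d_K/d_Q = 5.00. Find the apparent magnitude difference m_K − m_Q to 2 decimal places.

L_K/L_Q = (3.80)²(3.80)⁴ = 3011.
F_K/F_Q = (L_K/L_Q)/(d_K/d_Q)² = 3011/25.00 = 120.4.
m_K − m_Q = −2.5 log₁₀(120.4) = -5.20.

-5.20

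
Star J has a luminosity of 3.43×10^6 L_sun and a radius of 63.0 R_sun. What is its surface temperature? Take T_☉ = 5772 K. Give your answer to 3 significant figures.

3.13×10^4 K

T/T_☉ = (L/L_☉)^(1/4) / (R/R_☉)^(1/2)
T = 5772 × (3.43×10^6)^(1/4) / √(63.0) = 5772 × 43.04 / 7.937 = 3.130×10^4 K.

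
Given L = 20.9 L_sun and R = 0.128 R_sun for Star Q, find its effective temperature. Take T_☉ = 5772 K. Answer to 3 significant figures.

T/T_☉ = (L/L_☉)^(1/4) / (R/R_☉)^(1/2)
T = 5772 × (20.9)^(1/4) / √(0.128) = 5772 × 2.138 / 0.3578 = 3.450×10^4 K.

3.45×10^4 K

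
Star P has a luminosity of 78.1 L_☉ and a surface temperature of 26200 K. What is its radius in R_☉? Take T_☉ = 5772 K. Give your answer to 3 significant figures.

0.429 R_☉

R/R_☉ = √(L/L_☉) / (T/T_☉)² = √(78.1) / (4.539)²
       = 8.837 / 20.60 = 0.4289.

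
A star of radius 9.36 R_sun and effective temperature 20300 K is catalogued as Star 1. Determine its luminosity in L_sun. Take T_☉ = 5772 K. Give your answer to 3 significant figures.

1.34×10^4 L_sun

L/L_☉ = (R/R_☉)² (T/T_☉)⁴ = (9.36)² × (20300/5772)⁴
       = 87.61 × (3.517)⁴ = 87.61 × 153.0 = 1.340×10^4.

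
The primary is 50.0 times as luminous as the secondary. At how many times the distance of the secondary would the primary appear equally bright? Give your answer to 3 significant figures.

Equal flux requires L_p/d_p² = L_s/d_s², so d_p/d_s = √(L_p/L_s)
= √(50.0) = 7.071.

7.07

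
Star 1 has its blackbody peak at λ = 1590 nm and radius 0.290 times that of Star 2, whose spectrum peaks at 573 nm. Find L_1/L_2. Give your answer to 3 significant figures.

Wien's law gives T ∝ 1/λ_max, so T_1/T_2 = λ_2/λ_1 = 573/1590 = 0.3604.
Then L ∝ R²T⁴ gives L_1/L_2 = (0.290)² × (0.3604)⁴ = 0.08410 × 0.01687 = 0.001418.

0.00142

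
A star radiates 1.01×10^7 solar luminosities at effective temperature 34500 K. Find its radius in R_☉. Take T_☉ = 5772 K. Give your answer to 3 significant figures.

89.0 R_☉

R/R_☉ = √(L/L_☉) / (T/T_☉)² = √(1.01×10^7) / (5.977)²
       = 3178 / 35.73 = 88.96.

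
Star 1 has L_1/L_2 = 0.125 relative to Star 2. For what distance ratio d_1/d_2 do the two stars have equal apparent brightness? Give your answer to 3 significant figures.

0.354

Equal flux requires L_1/d_1² = L_2/d_2², so d_1/d_2 = √(L_1/L_2)
= √(0.125) = 0.3536.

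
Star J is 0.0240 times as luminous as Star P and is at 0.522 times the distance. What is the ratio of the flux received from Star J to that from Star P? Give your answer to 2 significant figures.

F = L/(4πd²), so F_J/F_P = (L_J/L_P) / (d_J/d_P)²
= 0.0240 / (0.522)² = 0.0240 / 0.2725 = 0.08808.

0.088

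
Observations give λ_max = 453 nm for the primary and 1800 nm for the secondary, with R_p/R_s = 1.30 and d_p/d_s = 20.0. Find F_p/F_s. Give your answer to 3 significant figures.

1.05

Wien's law: T_p/T_s = λ_s/λ_p = 1800/453 = 3.974.
L_p/L_s = (R_p/R_s)²(T_p/T_s)⁴ = (1.30)²(3.974)⁴ = 421.3.
F_p/F_s = (L_p/L_s)/(d_p/d_s)² = 421.3/(20.0)² = 1.053.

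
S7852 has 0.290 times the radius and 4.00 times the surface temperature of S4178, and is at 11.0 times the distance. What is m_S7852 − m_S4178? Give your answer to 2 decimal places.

L_S7852/L_S4178 = (0.290)²(4.00)⁴ = 21.53.
F_S7852/F_S4178 = (L_S7852/L_S4178)/(d_S7852/d_S4178)² = 21.53/121.0 = 0.1779.
m_S7852 − m_S4178 = −2.5 log₁₀(0.1779) = 1.87.

1.87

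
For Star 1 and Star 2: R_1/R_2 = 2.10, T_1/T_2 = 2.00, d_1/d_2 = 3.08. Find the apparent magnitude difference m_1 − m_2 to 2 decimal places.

L_1/L_2 = (2.10)²(2.00)⁴ = 70.56.
F_1/F_2 = (L_1/L_2)/(d_1/d_2)² = 70.56/9.486 = 7.438.
m_1 − m_2 = −2.5 log₁₀(7.438) = -2.18.

-2.18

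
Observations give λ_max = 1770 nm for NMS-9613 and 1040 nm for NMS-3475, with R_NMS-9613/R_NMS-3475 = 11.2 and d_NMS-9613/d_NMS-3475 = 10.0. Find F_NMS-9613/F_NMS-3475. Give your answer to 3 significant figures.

0.150

Wien's law: T_NMS-9613/T_NMS-3475 = λ_NMS-3475/λ_NMS-9613 = 1040/1770 = 0.5876.
L_NMS-9613/L_NMS-3475 = (R_NMS-9613/R_NMS-3475)²(T_NMS-9613/T_NMS-3475)⁴ = (11.2)²(0.5876)⁴ = 14.95.
F_NMS-9613/F_NMS-3475 = (L_NMS-9613/L_NMS-3475)/(d_NMS-9613/d_NMS-3475)² = 14.95/(10.0)² = 0.1495.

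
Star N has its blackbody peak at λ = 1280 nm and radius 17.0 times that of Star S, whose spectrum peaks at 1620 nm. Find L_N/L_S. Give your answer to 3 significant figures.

742

Wien's law gives T ∝ 1/λ_max, so T_N/T_S = λ_S/λ_N = 1620/1280 = 1.266.
Then L ∝ R²T⁴ gives L_N/L_S = (17.0)² × (1.266)⁴ = 289.0 × 2.566 = 741.5.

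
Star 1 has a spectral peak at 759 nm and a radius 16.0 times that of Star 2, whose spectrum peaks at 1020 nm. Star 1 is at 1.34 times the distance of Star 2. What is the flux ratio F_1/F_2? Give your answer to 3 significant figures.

Wien's law: T_1/T_2 = λ_2/λ_1 = 1020/759 = 1.344.
L_1/L_2 = (R_1/R_2)²(T_1/T_2)⁴ = (16.0)²(1.344)⁴ = 835.0.
F_1/F_2 = (L_1/L_2)/(d_1/d_2)² = 835.0/(1.34)² = 465.0.

465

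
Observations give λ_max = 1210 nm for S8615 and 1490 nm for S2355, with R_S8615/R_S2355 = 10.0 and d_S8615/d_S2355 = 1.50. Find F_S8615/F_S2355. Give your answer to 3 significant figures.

Wien's law: T_S8615/T_S2355 = λ_S2355/λ_S8615 = 1490/1210 = 1.231.
L_S8615/L_S2355 = (R_S8615/R_S2355)²(T_S8615/T_S2355)⁴ = (10.0)²(1.231)⁴ = 229.9.
F_S8615/F_S2355 = (L_S8615/L_S2355)/(d_S8615/d_S2355)² = 229.9/(1.50)² = 102.2.

102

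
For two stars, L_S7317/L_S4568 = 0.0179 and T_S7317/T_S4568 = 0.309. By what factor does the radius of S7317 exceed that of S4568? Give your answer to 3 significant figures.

L ∝ R²T⁴ gives R ∝ √L / T², so
R_S7317/R_S4568 = √(0.0179) / (0.309)² = 0.1338 / 0.09548 = 1.401.

1.40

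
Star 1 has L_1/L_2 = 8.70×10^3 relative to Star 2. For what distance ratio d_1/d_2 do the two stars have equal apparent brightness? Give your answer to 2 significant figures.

Equal flux requires L_1/d_1² = L_2/d_2², so d_1/d_2 = √(L_1/L_2)
= √(8.70×10^3) = 93.27.

93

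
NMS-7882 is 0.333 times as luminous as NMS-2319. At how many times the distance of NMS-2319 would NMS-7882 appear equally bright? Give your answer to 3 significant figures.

0.577

Equal flux requires L_NMS-7882/d_NMS-7882² = L_NMS-2319/d_NMS-2319², so d_NMS-7882/d_NMS-2319 = √(L_NMS-7882/L_NMS-2319)
= √(0.333) = 0.5771.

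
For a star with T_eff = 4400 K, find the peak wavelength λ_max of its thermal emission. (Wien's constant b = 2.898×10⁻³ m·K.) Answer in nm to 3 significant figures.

659 nm

λ_max = b/T = 2.898×10⁻³ / 4400 = 6.59×10^-7 m = 658.6 nm.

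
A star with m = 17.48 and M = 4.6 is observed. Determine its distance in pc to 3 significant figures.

m − M = 5 log₁₀(d/10 pc)
17.48 − (4.6) = 12.88 = 5 log₁₀(d/10)
d = 10 × 10^(12.88/5) = 10 × 10^2.576 = 3767 pc.

3.77×10^3 pc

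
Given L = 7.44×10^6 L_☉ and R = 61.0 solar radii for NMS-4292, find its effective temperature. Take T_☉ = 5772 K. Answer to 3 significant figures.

T/T_☉ = (L/L_☉)^(1/4) / (R/R_☉)^(1/2)
T = 5772 × (7.44×10^6)^(1/4) / √(61.0) = 5772 × 52.23 / 7.810 = 3.860×10^4 K.

3.86×10^4 K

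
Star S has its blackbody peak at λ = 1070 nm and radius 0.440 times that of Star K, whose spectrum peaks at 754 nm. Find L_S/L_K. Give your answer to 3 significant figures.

Wien's law gives T ∝ 1/λ_max, so T_S/T_K = λ_K/λ_S = 754/1070 = 0.7047.
Then L ∝ R²T⁴ gives L_S/L_K = (0.440)² × (0.7047)⁴ = 0.1936 × 0.2466 = 0.04774.

0.0477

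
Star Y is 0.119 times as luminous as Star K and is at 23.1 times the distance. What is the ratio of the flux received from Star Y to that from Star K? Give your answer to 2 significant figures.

F = L/(4πd²), so F_Y/F_K = (L_Y/L_K) / (d_Y/d_K)²
= 0.119 / (23.1)² = 0.119 / 533.6 = 2.230×10^-4.

2.2×10^-4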